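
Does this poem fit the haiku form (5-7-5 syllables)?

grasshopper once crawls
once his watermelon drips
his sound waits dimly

Line 1: grasshopper (3), once (1), crawls (1) → 5 ✓
Line 2: once (1), his (1), watermelon (4), drips (1) → 7 ✓
Line 3: his (1), sound (1), waits (1), dimly (2) → 5 ✓

Yes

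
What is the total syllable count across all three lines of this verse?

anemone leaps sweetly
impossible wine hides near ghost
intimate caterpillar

22

Line 1: anemone (4), leaps (1), sweetly (2) → 7
Line 2: impossible (4), wine (1), hides (1), near (1), ghost (1) → 8
Line 3: intimate (3), caterpillar (4) → 7
Total: 7 + 8 + 7 = 22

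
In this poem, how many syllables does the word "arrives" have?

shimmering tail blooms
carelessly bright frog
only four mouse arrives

2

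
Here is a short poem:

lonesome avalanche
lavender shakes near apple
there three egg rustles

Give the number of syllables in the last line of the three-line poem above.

5

The last line: there(1) + three(1) + egg(1) + rustles(2) = 5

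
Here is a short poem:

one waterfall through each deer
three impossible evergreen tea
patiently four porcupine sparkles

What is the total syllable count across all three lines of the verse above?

Line 1: "one waterfall through each deer": 1+3+1+1+1 = 7
Line 2: "three impossible evergreen tea": 1+4+3+1 = 9
Line 3: "patiently four porcupine sparkles": 3+1+3+2 = 9
Total: 7 + 9 + 9 = 25

25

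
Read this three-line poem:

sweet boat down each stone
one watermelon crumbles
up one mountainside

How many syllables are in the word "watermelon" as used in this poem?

4

"watermelon" has 4 syllables.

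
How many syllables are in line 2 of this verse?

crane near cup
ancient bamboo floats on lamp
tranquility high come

Line 2: ancient(2) + bamboo(2) + floats(1) + on(1) + lamp(1) = 7

7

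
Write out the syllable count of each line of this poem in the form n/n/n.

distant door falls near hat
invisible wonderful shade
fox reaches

6/8/3

Line 1: "distant door falls near hat": 2+1+1+1+1 = 6
Line 2: "invisible wonderful shade": 4+3+1 = 8
Line 3: "fox reaches": 1+2 = 3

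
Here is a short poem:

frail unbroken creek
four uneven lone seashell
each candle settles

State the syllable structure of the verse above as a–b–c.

Line 1: "frail unbroken creek": 1+3+1 = 5
Line 2: "four uneven lone seashell": 1+3+1+2 = 7
Line 3: "each candle settles": 1+2+2 = 5

5–7–5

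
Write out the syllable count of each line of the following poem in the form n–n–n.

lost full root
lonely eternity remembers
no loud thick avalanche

Line 1: lost(1) + full(1) + root(1) = 3
Line 2: lonely(2) + eternity(4) + remembers(3) = 9
Line 3: no(1) + loud(1) + thick(1) + avalanche(3) = 6

3–9–6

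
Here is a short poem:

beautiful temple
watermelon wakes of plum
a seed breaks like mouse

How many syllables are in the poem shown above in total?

Line 1: beautiful (3), temple (2) → 5
Line 2: watermelon (4), wakes (1), of (1), plum (1) → 7
Line 3: a (1), seed (1), breaks (1), like (1), mouse (1) → 5
Total: 5 + 7 + 5 = 17

17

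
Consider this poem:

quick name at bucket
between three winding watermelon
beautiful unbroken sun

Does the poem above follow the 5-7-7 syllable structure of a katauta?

No

Line 1: "quick name at bucket": 1+1+1+2 = 5 ✓
Line 2: "between three winding watermelon": 2+1+2+4 = 9 (expected 7)
Line 3: "beautiful unbroken sun": 3+3+1 = 7 ✓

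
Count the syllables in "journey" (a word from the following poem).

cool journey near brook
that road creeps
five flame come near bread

"journey" has 2 syllables.

2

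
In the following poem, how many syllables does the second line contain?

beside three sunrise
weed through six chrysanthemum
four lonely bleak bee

The second line: "weed through six chrysanthemum": 1+1+1+4 = 7

7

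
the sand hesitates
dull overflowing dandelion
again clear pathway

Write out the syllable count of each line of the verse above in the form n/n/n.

5/9/5

Line 1: "the sand hesitates": 1+1+3 = 5
Line 2: "dull overflowing dandelion": 1+4+4 = 9
Line 3: "again clear pathway": 2+1+2 = 5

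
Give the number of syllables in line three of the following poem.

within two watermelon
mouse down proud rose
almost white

3

Line three: almost(2) + white(1) = 3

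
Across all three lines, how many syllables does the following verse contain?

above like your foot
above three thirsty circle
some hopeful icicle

18

Line 1: above(2) + like(1) + your(1) + foot(1) = 5
Line 2: above(2) + three(1) + thirsty(2) + circle(2) = 7
Line 3: some(1) + hopeful(2) + icicle(3) = 6
Total: 5 + 7 + 6 = 18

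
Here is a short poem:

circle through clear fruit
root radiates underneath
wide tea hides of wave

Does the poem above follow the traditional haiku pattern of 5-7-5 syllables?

Line 1: circle (2), through (1), clear (1), fruit (1) → 5 ✓
Line 2: root (1), radiates (3), underneath (3) → 7 ✓
Line 3: wide (1), tea (1), hides (1), of (1), wave (1) → 5 ✓

Yes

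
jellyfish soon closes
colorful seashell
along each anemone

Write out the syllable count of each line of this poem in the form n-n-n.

Line 1: jellyfish (3), soon (1), closes (2) → 6
Line 2: colorful (3), seashell (2) → 5
Line 3: along (2), each (1), anemone (4) → 7

6-5-7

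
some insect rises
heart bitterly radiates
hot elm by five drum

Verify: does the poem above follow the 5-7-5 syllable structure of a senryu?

Line 1: some (1), insect (2), rises (2) → 5 ✓
Line 2: heart (1), bitterly (3), radiates (3) → 7 ✓
Line 3: hot (1), elm (1), by (1), five (1), drum (1) → 5 ✓

Yes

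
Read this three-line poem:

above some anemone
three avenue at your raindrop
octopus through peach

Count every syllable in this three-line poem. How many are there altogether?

20

Line 1: "above some anemone": 2+1+4 = 7
Line 2: "three avenue at your raindrop": 1+3+1+1+2 = 8
Line 3: "octopus through peach": 3+1+1 = 5
Total: 7 + 8 + 5 = 20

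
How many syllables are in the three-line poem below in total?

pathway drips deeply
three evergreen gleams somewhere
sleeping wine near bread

Line 1: "pathway drips deeply": 2+1+2 = 5
Line 2: "three evergreen gleams somewhere": 1+3+1+2 = 7
Line 3: "sleeping wine near bread": 2+1+1+1 = 5
Total: 5 + 7 + 5 = 17

17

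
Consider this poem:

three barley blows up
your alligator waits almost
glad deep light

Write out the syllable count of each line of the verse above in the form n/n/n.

5/8/3

Line 1: "three barley blows up": 1+2+1+1 = 5
Line 2: "your alligator waits almost": 1+4+1+2 = 8
Line 3: "glad deep light": 1+1+1 = 3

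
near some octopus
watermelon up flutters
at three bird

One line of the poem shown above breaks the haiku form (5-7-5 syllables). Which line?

Line 1: "near some octopus": 1+1+3 = 5 ✓
Line 2: "watermelon up flutters": 4+1+2 = 7 ✓
Line 3: "at three bird": 1+1+1 = 3 (expected 5)

Line 3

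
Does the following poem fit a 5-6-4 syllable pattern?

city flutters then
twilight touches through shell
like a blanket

Line 1: city(2) + flutters(2) + then(1) = 5 ✓
Line 2: twilight(2) + touches(2) + through(1) + shell(1) = 6 ✓
Line 3: like(1) + a(1) + blanket(2) = 4 ✓

Yes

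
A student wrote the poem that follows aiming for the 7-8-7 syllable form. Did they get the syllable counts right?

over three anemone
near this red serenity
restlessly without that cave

No

Line 1: over(2) + three(1) + anemone(4) = 7 ✓
Line 2: near(1) + this(1) + red(1) + serenity(4) = 7 (expected 8)
Line 3: restlessly(3) + without(2) + that(1) + cave(1) = 7 ✓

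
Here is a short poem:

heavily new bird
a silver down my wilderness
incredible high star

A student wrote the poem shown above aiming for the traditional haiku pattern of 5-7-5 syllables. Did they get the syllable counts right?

No

Line 1: heavily(3) + new(1) + bird(1) = 5 ✓
Line 2: a(1) + silver(2) + down(1) + my(1) + wilderness(3) = 8 (expected 7)
Line 3: incredible(4) + high(1) + star(1) = 6 (expected 5)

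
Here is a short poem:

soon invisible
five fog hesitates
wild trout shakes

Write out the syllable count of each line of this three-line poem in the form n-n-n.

Line 1: "soon invisible": 1+4 = 5
Line 2: "five fog hesitates": 1+1+3 = 5
Line 3: "wild trout shakes": 1+1+1 = 3

5-5-3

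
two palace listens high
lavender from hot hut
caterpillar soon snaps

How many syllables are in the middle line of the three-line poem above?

6

The middle line: lavender(3) + from(1) + hot(1) + hut(1) = 6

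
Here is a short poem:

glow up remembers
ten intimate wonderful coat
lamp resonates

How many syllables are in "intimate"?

3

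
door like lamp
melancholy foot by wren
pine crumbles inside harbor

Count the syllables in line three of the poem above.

Line three: pine(1) + crumbles(2) + inside(2) + harbor(2) = 7

7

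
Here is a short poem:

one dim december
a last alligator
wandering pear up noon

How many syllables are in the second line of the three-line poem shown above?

The second line: "a last alligator": 1+1+4 = 6

6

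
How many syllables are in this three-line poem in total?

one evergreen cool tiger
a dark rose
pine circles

13

Line 1: "one evergreen cool tiger": 1+3+1+2 = 7
Line 2: "a dark rose": 1+1+1 = 3
Line 3: "pine circles": 1+2 = 3
Total: 7 + 3 + 3 = 13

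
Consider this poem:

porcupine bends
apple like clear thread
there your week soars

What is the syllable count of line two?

5

Line two: apple(2) + like(1) + clear(1) + thread(1) = 5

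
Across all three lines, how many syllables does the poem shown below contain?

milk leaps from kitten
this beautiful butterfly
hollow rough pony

Line 1: milk(1) + leaps(1) + from(1) + kitten(2) = 5
Line 2: this(1) + beautiful(3) + butterfly(3) = 7
Line 3: hollow(2) + rough(1) + pony(2) = 5
Total: 5 + 7 + 5 = 17

17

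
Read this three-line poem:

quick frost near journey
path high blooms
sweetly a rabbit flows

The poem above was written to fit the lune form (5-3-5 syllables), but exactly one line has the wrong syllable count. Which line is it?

The third line

Line 1: "quick frost near journey": 1+1+1+2 = 5 ✓
Line 2: "path high blooms": 1+1+1 = 3 ✓
Line 3: "sweetly a rabbit flows": 2+1+2+1 = 6 (expected 5)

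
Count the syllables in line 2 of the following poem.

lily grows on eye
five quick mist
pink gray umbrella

Line 2: "five quick mist": 1+1+1 = 3

3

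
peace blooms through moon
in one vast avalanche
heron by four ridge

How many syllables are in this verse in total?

Line 1: peace (1), blooms (1), through (1), moon (1) → 4
Line 2: in (1), one (1), vast (1), avalanche (3) → 6
Line 3: heron (2), by (1), four (1), ridge (1) → 5
Total: 4 + 6 + 5 = 15

15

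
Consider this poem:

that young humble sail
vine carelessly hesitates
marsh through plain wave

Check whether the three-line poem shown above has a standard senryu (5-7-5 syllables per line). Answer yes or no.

No

Line 1: that(1) + young(1) + humble(2) + sail(1) = 5 ✓
Line 2: vine(1) + carelessly(3) + hesitates(3) = 7 ✓
Line 3: marsh(1) + through(1) + plain(1) + wave(1) = 4 (expected 5)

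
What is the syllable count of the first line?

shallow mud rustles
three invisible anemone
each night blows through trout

The first line: shallow (2), mud (1), rustles (2) → 5

5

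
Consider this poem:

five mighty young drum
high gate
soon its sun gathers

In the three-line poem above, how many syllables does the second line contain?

The second line: high (1), gate (1) → 2

2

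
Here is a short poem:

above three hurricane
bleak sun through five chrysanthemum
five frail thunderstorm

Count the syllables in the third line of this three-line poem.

5

The third line: five(1) + frail(1) + thunderstorm(3) = 5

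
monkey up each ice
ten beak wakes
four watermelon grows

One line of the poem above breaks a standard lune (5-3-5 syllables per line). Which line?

The third line

Line 1: monkey(2) + up(1) + each(1) + ice(1) = 5 ✓
Line 2: ten(1) + beak(1) + wakes(1) = 3 ✓
Line 3: four(1) + watermelon(4) + grows(1) = 6 (expected 5)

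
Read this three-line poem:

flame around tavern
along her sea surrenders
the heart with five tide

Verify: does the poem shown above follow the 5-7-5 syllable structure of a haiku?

Yes

Line 1: flame(1) + around(2) + tavern(2) = 5 ✓
Line 2: along(2) + her(1) + sea(1) + surrenders(3) = 7 ✓
Line 3: the(1) + heart(1) + with(1) + five(1) + tide(1) = 5 ✓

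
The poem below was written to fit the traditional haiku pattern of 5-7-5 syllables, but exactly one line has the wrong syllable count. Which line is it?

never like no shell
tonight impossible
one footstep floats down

Line 1: never(2) + like(1) + no(1) + shell(1) = 5 ✓
Line 2: tonight(2) + impossible(4) = 6 (expected 7)
Line 3: one(1) + footstep(2) + floats(1) + down(1) = 5 ✓

The second line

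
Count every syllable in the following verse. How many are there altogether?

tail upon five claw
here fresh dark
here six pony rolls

13

Line 1: tail(1) + upon(2) + five(1) + claw(1) = 5
Line 2: here(1) + fresh(1) + dark(1) = 3
Line 3: here(1) + six(1) + pony(2) + rolls(1) = 5
Total: 5 + 3 + 5 = 13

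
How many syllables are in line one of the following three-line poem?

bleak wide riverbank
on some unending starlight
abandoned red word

5

Line one: bleak (1), wide (1), riverbank (3) → 5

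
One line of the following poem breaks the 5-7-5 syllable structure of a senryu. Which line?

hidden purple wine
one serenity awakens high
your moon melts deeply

Line 1: hidden(2) + purple(2) + wine(1) = 5 ✓
Line 2: one(1) + serenity(4) + awakens(3) + high(1) = 9 (expected 7)
Line 3: your(1) + moon(1) + melts(1) + deeply(2) = 5 ✓

The second line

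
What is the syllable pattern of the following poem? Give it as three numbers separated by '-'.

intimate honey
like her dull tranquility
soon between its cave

5-7-5

Line 1: "intimate honey": 3+2 = 5
Line 2: "like her dull tranquility": 1+1+1+4 = 7
Line 3: "soon between its cave": 1+2+1+1 = 5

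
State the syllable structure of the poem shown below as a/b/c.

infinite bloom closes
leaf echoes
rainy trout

Line 1: infinite(3) + bloom(1) + closes(2) = 6
Line 2: leaf(1) + echoes(2) = 3
Line 3: rainy(2) + trout(1) = 3

6/3/3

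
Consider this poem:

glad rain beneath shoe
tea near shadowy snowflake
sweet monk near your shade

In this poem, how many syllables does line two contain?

Line two: tea(1) + near(1) + shadowy(3) + snowflake(2) = 7

7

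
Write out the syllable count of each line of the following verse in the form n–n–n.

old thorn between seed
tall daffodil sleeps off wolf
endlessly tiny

Line 1: old (1), thorn (1), between (2), seed (1) → 5
Line 2: tall (1), daffodil (3), sleeps (1), off (1), wolf (1) → 7
Line 3: endlessly (3), tiny (2) → 5

5–7–5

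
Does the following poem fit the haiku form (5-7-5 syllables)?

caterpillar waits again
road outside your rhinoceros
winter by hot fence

No

Line 1: caterpillar (4), waits (1), again (2) → 7 (expected 5)
Line 2: road (1), outside (2), your (1), rhinoceros (4) → 8 (expected 7)
Line 3: winter (2), by (1), hot (1), fence (1) → 5 ✓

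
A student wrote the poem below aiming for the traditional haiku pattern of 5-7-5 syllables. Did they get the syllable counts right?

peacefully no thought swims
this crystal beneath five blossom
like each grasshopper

No

Line 1: peacefully (3), no (1), thought (1), swims (1) → 6 (expected 5)
Line 2: this (1), crystal (2), beneath (2), five (1), blossom (2) → 8 (expected 7)
Line 3: like (1), each (1), grasshopper (3) → 5 ✓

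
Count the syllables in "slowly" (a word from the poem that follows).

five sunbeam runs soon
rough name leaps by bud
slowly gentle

2

"slowly" has 2 syllables.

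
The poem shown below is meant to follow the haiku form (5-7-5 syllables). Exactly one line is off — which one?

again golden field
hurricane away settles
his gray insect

The third line

Line 1: "again golden field": 2+2+1 = 5 ✓
Line 2: "hurricane away settles": 3+2+2 = 7 ✓
Line 3: "his gray insect": 1+1+2 = 4 (expected 5)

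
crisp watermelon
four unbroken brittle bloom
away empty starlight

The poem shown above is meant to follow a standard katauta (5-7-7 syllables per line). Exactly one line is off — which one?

Line 1: crisp (1), watermelon (4) → 5 ✓
Line 2: four (1), unbroken (3), brittle (2), bloom (1) → 7 ✓
Line 3: away (2), empty (2), starlight (2) → 6 (expected 7)

Line 3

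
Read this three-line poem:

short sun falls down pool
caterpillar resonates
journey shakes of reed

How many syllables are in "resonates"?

3

"resonates" has 3 syllables.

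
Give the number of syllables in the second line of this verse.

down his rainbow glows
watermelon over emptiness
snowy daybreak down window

9

The second line: "watermelon over emptiness": 4+2+3 = 9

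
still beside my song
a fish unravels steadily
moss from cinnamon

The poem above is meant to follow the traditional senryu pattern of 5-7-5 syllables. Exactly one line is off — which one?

Line 2

Line 1: still(1) + beside(2) + my(1) + song(1) = 5 ✓
Line 2: a(1) + fish(1) + unravels(3) + steadily(3) = 8 (expected 7)
Line 3: moss(1) + from(1) + cinnamon(3) = 5 ✓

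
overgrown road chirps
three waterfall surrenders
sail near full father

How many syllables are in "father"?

2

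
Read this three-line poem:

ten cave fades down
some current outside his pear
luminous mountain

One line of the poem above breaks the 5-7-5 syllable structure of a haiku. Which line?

Line 1: ten(1) + cave(1) + fades(1) + down(1) = 4 (expected 5)
Line 2: some(1) + current(2) + outside(2) + his(1) + pear(1) = 7 ✓
Line 3: luminous(3) + mountain(2) = 5 ✓

The first line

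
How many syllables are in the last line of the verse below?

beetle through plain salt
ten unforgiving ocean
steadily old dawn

The last line: steadily (3), old (1), dawn (1) → 5

5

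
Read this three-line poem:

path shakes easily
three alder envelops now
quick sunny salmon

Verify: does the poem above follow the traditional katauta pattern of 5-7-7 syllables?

Line 1: "path shakes easily": 1+1+3 = 5 ✓
Line 2: "three alder envelops now": 1+2+3+1 = 7 ✓
Line 3: "quick sunny salmon": 1+2+2 = 5 (expected 7)

No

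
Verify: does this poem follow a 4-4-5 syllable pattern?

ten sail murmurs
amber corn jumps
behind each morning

Yes

Line 1: "ten sail murmurs": 1+1+2 = 4 ✓
Line 2: "amber corn jumps": 2+1+1 = 4 ✓
Line 3: "behind each morning": 2+1+2 = 5 ✓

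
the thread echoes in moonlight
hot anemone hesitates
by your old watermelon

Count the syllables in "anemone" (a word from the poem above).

"anemone" has 4 syllables.

4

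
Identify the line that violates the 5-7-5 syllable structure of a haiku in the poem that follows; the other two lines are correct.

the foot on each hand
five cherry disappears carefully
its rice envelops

Line 1: "the foot on each hand": 1+1+1+1+1 = 5 ✓
Line 2: "five cherry disappears carefully": 1+2+3+3 = 9 (expected 7)
Line 3: "its rice envelops": 1+1+3 = 5 ✓

The second line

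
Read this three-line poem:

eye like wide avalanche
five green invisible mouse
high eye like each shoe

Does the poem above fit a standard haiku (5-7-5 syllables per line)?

No

Line 1: "eye like wide avalanche": 1+1+1+3 = 6 (expected 5)
Line 2: "five green invisible mouse": 1+1+4+1 = 7 ✓
Line 3: "high eye like each shoe": 1+1+1+1+1 = 5 ✓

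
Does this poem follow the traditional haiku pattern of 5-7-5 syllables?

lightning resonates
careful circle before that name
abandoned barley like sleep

No

Line 1: lightning(2) + resonates(3) = 5 ✓
Line 2: careful(2) + circle(2) + before(2) + that(1) + name(1) = 8 (expected 7)
Line 3: abandoned(3) + barley(2) + like(1) + sleep(1) = 7 (expected 5)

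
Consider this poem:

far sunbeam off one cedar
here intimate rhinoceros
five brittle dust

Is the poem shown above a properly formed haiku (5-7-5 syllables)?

Line 1: "far sunbeam off one cedar": 1+2+1+1+2 = 7 (expected 5)
Line 2: "here intimate rhinoceros": 1+3+4 = 8 (expected 7)
Line 3: "five brittle dust": 1+2+1 = 4 (expected 5)

No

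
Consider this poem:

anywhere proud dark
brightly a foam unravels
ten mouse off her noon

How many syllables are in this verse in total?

Line 1: anywhere (3), proud (1), dark (1) → 5
Line 2: brightly (2), a (1), foam (1), unravels (3) → 7
Line 3: ten (1), mouse (1), off (1), her (1), noon (1) → 5
Total: 5 + 7 + 5 = 17

17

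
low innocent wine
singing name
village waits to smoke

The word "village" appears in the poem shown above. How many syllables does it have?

2

"village" has 2 syllables.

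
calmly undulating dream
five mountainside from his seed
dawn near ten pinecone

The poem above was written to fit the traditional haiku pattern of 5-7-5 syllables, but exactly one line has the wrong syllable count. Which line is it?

The first line

Line 1: "calmly undulating dream": 2+4+1 = 7 (expected 5)
Line 2: "five mountainside from his seed": 1+3+1+1+1 = 7 ✓
Line 3: "dawn near ten pinecone": 1+1+1+2 = 5 ✓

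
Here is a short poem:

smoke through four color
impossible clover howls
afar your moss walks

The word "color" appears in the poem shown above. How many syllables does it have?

2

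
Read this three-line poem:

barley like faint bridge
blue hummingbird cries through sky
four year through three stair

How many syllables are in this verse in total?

17

Line 1: "barley like faint bridge": 2+1+1+1 = 5
Line 2: "blue hummingbird cries through sky": 1+3+1+1+1 = 7
Line 3: "four year through three stair": 1+1+1+1+1 = 5
Total: 5 + 7 + 5 = 17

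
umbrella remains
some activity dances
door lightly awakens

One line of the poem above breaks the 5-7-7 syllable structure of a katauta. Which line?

Line 3

Line 1: "umbrella remains": 3+2 = 5 ✓
Line 2: "some activity dances": 1+4+2 = 7 ✓
Line 3: "door lightly awakens": 1+2+3 = 6 (expected 7)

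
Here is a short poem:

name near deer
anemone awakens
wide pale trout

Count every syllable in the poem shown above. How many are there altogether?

13

Line 1: name(1) + near(1) + deer(1) = 3
Line 2: anemone(4) + awakens(3) = 7
Line 3: wide(1) + pale(1) + trout(1) = 3
Total: 3 + 7 + 3 = 13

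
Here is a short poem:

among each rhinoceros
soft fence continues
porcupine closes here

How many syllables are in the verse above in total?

18

Line 1: among(2) + each(1) + rhinoceros(4) = 7
Line 2: soft(1) + fence(1) + continues(3) = 5
Line 3: porcupine(3) + closes(2) + here(1) = 6
Total: 7 + 5 + 6 = 18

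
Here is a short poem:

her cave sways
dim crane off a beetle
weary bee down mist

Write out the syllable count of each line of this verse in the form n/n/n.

3/6/5

Line 1: her (1), cave (1), sways (1) → 3
Line 2: dim (1), crane (1), off (1), a (1), beetle (2) → 6
Line 3: weary (2), bee (1), down (1), mist (1) → 5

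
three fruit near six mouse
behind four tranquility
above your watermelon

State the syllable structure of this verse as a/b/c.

5/7/7

Line 1: three(1) + fruit(1) + near(1) + six(1) + mouse(1) = 5
Line 2: behind(2) + four(1) + tranquility(4) = 7
Line 3: above(2) + your(1) + watermelon(4) = 7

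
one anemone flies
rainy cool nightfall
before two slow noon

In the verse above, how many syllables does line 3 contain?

5

Line 3: before(2) + two(1) + slow(1) + noon(1) = 5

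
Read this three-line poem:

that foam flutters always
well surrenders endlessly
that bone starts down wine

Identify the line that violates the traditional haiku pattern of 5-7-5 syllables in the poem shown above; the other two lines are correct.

Line 1: that(1) + foam(1) + flutters(2) + always(2) = 6 (expected 5)
Line 2: well(1) + surrenders(3) + endlessly(3) = 7 ✓
Line 3: that(1) + bone(1) + starts(1) + down(1) + wine(1) = 5 ✓

Line 1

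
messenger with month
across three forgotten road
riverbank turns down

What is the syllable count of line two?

7

Line two: "across three forgotten road": 2+1+3+1 = 7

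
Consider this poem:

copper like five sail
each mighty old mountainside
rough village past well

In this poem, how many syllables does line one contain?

5

Line one: copper (2), like (1), five (1), sail (1) → 5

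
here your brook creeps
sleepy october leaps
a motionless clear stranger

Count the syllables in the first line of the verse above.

4

The first line: here (1), your (1), brook (1), creeps (1) → 4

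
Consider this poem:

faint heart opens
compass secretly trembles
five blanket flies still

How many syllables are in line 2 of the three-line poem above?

Line 2: compass (2), secretly (3), trembles (2) → 7

7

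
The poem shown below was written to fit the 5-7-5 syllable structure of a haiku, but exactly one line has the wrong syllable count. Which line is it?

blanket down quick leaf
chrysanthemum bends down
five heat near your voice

Line 1: "blanket down quick leaf": 2+1+1+1 = 5 ✓
Line 2: "chrysanthemum bends down": 4+1+1 = 6 (expected 7)
Line 3: "five heat near your voice": 1+1+1+1+1 = 5 ✓

Line 2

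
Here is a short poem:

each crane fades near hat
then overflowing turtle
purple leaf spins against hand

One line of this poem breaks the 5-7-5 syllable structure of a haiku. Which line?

Line 3

Line 1: each(1) + crane(1) + fades(1) + near(1) + hat(1) = 5 ✓
Line 2: then(1) + overflowing(4) + turtle(2) = 7 ✓
Line 3: purple(2) + leaf(1) + spins(1) + against(2) + hand(1) = 7 (expected 5)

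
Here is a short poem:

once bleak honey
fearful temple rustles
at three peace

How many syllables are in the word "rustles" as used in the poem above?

2

"rustles" has 2 syllables.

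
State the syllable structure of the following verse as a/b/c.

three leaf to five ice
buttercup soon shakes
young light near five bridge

Line 1: three(1) + leaf(1) + to(1) + five(1) + ice(1) = 5
Line 2: buttercup(3) + soon(1) + shakes(1) = 5
Line 3: young(1) + light(1) + near(1) + five(1) + bridge(1) = 5

5/5/5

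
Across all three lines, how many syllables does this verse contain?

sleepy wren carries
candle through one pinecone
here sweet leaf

14

Line 1: "sleepy wren carries": 2+1+2 = 5
Line 2: "candle through one pinecone": 2+1+1+2 = 6
Line 3: "here sweet leaf": 1+1+1 = 3
Total: 5 + 6 + 3 = 14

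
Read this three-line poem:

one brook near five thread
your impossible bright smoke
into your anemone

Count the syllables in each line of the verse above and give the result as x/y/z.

5/7/7

Line 1: one(1) + brook(1) + near(1) + five(1) + thread(1) = 5
Line 2: your(1) + impossible(4) + bright(1) + smoke(1) = 7
Line 3: into(2) + your(1) + anemone(4) = 7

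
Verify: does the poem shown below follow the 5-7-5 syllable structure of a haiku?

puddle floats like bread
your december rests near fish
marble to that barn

Line 1: puddle (2), floats (1), like (1), bread (1) → 5 ✓
Line 2: your (1), december (3), rests (1), near (1), fish (1) → 7 ✓
Line 3: marble (2), to (1), that (1), barn (1) → 5 ✓

Yes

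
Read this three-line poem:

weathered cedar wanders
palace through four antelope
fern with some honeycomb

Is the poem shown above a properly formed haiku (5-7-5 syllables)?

Line 1: weathered(2) + cedar(2) + wanders(2) = 6 (expected 5)
Line 2: palace(2) + through(1) + four(1) + antelope(3) = 7 ✓
Line 3: fern(1) + with(1) + some(1) + honeycomb(3) = 6 (expected 5)

No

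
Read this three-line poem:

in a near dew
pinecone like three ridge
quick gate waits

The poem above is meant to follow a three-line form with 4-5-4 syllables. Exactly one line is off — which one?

The third line

Line 1: in(1) + a(1) + near(1) + dew(1) = 4 ✓
Line 2: pinecone(2) + like(1) + three(1) + ridge(1) = 5 ✓
Line 3: quick(1) + gate(1) + waits(1) = 3 (expected 4)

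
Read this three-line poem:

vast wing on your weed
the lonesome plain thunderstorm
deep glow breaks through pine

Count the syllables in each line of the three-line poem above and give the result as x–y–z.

5–7–5

Line 1: "vast wing on your weed": 1+1+1+1+1 = 5
Line 2: "the lonesome plain thunderstorm": 1+2+1+3 = 7
Line 3: "deep glow breaks through pine": 1+1+1+1+1 = 5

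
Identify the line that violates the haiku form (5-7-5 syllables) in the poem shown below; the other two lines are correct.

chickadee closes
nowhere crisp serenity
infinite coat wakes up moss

Line 1: chickadee (3), closes (2) → 5 ✓
Line 2: nowhere (2), crisp (1), serenity (4) → 7 ✓
Line 3: infinite (3), coat (1), wakes (1), up (1), moss (1) → 7 (expected 5)

The third line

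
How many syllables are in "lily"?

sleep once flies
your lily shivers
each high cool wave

"lily" has 2 syllables.

2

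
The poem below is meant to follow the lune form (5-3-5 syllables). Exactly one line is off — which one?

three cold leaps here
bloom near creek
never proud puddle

Line 1: "three cold leaps here": 1+1+1+1 = 4 (expected 5)
Line 2: "bloom near creek": 1+1+1 = 3 ✓
Line 3: "never proud puddle": 2+1+2 = 5 ✓

Line 1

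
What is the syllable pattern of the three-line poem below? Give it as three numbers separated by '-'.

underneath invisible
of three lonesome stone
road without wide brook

7-5-5

Line 1: "underneath invisible": 3+4 = 7
Line 2: "of three lonesome stone": 1+1+2+1 = 5
Line 3: "road without wide brook": 1+2+1+1 = 5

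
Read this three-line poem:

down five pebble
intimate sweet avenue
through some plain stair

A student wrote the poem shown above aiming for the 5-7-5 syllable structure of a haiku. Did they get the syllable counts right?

Line 1: down(1) + five(1) + pebble(2) = 4 (expected 5)
Line 2: intimate(3) + sweet(1) + avenue(3) = 7 ✓
Line 3: through(1) + some(1) + plain(1) + stair(1) = 4 (expected 5)

No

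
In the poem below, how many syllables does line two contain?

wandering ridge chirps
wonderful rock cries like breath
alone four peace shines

Line two: wonderful(3) + rock(1) + cries(1) + like(1) + breath(1) = 7

7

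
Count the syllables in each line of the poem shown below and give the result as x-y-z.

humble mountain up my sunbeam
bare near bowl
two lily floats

8-3-4

Line 1: humble (2), mountain (2), up (1), my (1), sunbeam (2) → 8
Line 2: bare (1), near (1), bowl (1) → 3
Line 3: two (1), lily (2), floats (1) → 4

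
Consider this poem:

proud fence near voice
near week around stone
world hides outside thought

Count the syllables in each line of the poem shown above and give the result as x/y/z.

4/5/5

Line 1: "proud fence near voice": 1+1+1+1 = 4
Line 2: "near week around stone": 1+1+2+1 = 5
Line 3: "world hides outside thought": 1+1+2+1 = 5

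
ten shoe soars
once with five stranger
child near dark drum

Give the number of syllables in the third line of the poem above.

The third line: child (1), near (1), dark (1), drum (1) → 4

4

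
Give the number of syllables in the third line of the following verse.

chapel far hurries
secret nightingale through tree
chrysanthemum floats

The third line: chrysanthemum (4), floats (1) → 5

5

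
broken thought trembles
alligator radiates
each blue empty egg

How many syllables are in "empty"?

"empty" has 2 syllables.

2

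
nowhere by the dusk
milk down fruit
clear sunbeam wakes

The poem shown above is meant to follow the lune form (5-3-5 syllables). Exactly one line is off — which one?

Line 1: nowhere (2), by (1), the (1), dusk (1) → 5 ✓
Line 2: milk (1), down (1), fruit (1) → 3 ✓
Line 3: clear (1), sunbeam (2), wakes (1) → 4 (expected 5)

Line 3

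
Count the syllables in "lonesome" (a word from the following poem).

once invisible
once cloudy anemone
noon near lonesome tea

2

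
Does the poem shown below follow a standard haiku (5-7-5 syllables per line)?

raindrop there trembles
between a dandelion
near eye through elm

No

Line 1: raindrop(2) + there(1) + trembles(2) = 5 ✓
Line 2: between(2) + a(1) + dandelion(4) = 7 ✓
Line 3: near(1) + eye(1) + through(1) + elm(1) = 4 (expected 5)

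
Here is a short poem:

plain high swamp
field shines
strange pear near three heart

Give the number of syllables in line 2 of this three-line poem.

2

Line 2: "field shines": 1+1 = 2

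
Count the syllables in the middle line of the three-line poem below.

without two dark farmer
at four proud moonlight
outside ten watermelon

The middle line: at(1) + four(1) + proud(1) + moonlight(2) = 5

5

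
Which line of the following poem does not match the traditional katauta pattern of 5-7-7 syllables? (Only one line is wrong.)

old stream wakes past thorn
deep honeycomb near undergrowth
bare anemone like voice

Line 1: old (1), stream (1), wakes (1), past (1), thorn (1) → 5 ✓
Line 2: deep (1), honeycomb (3), near (1), undergrowth (3) → 8 (expected 7)
Line 3: bare (1), anemone (4), like (1), voice (1) → 7 ✓

The second line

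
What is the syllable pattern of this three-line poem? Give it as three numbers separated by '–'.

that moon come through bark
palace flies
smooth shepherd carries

Line 1: "that moon come through bark": 1+1+1+1+1 = 5
Line 2: "palace flies": 2+1 = 3
Line 3: "smooth shepherd carries": 1+2+2 = 5

5–3–5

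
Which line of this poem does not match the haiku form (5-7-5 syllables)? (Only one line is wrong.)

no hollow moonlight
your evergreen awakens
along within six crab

Line 3

Line 1: "no hollow moonlight": 1+2+2 = 5 ✓
Line 2: "your evergreen awakens": 1+3+3 = 7 ✓
Line 3: "along within six crab": 2+2+1+1 = 6 (expected 5)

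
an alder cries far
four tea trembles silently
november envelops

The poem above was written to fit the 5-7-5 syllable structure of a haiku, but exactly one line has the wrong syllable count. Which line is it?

Line 1: "an alder cries far": 1+2+1+1 = 5 ✓
Line 2: "four tea trembles silently": 1+1+2+3 = 7 ✓
Line 3: "november envelops": 3+3 = 6 (expected 5)

Line 3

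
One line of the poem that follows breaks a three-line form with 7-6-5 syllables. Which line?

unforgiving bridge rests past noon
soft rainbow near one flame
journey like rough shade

The first line

Line 1: "unforgiving bridge rests past noon": 4+1+1+1+1 = 8 (expected 7)
Line 2: "soft rainbow near one flame": 1+2+1+1+1 = 6 ✓
Line 3: "journey like rough shade": 2+1+1+1 = 5 ✓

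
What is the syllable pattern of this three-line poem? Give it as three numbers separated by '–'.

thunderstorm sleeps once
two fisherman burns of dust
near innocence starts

5–7–5

Line 1: thunderstorm (3), sleeps (1), once (1) → 5
Line 2: two (1), fisherman (3), burns (1), of (1), dust (1) → 7
Line 3: near (1), innocence (3), starts (1) → 5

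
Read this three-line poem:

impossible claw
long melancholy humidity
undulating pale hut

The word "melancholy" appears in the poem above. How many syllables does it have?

4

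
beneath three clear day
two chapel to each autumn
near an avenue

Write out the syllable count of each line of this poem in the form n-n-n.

5-7-5

Line 1: "beneath three clear day": 2+1+1+1 = 5
Line 2: "two chapel to each autumn": 1+2+1+1+2 = 7
Line 3: "near an avenue": 1+1+3 = 5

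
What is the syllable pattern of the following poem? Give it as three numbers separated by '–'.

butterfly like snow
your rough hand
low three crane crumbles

Line 1: butterfly(3) + like(1) + snow(1) = 5
Line 2: your(1) + rough(1) + hand(1) = 3
Line 3: low(1) + three(1) + crane(1) + crumbles(2) = 5

5–3–5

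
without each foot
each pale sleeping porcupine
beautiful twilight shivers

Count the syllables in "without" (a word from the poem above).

2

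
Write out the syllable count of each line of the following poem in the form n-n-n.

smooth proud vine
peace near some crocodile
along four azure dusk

Line 1: "smooth proud vine": 1+1+1 = 3
Line 2: "peace near some crocodile": 1+1+1+3 = 6
Line 3: "along four azure dusk": 2+1+2+1 = 6

3-6-6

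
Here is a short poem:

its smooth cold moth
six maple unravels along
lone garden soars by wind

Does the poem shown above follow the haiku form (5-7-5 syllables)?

No

Line 1: its(1) + smooth(1) + cold(1) + moth(1) = 4 (expected 5)
Line 2: six(1) + maple(2) + unravels(3) + along(2) = 8 (expected 7)
Line 3: lone(1) + garden(2) + soars(1) + by(1) + wind(1) = 6 (expected 5)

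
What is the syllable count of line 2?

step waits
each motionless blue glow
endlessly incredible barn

Line 2: "each motionless blue glow": 1+3+1+1 = 6

6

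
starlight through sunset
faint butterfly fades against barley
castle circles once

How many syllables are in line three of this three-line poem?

5

Line three: "castle circles once": 2+2+1 = 5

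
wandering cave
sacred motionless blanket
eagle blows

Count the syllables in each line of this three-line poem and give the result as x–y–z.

Line 1: wandering (3), cave (1) → 4
Line 2: sacred (2), motionless (3), blanket (2) → 7
Line 3: eagle (2), blows (1) → 3

4–7–3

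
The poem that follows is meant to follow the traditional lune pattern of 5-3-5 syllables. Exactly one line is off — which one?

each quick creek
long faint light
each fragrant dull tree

Line 1

Line 1: each (1), quick (1), creek (1) → 3 (expected 5)
Line 2: long (1), faint (1), light (1) → 3 ✓
Line 3: each (1), fragrant (2), dull (1), tree (1) → 5 ✓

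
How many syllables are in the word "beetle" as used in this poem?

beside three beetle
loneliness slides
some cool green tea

2

"beetle" has 2 syllables.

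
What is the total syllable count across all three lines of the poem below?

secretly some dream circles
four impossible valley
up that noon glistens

19

Line 1: secretly(3) + some(1) + dream(1) + circles(2) = 7
Line 2: four(1) + impossible(4) + valley(2) = 7
Line 3: up(1) + that(1) + noon(1) + glistens(2) = 5
Total: 7 + 7 + 5 = 19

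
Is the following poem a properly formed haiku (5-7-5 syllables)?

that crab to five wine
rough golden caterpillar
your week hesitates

Yes

Line 1: that(1) + crab(1) + to(1) + five(1) + wine(1) = 5 ✓
Line 2: rough(1) + golden(2) + caterpillar(4) = 7 ✓
Line 3: your(1) + week(1) + hesitates(3) = 5 ✓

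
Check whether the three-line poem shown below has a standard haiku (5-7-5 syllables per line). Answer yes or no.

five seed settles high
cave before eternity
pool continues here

Yes

Line 1: five(1) + seed(1) + settles(2) + high(1) = 5 ✓
Line 2: cave(1) + before(2) + eternity(4) = 7 ✓
Line 3: pool(1) + continues(3) + here(1) = 5 ✓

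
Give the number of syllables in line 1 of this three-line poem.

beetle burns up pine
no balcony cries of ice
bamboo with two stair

5

Line 1: beetle (2), burns (1), up (1), pine (1) → 5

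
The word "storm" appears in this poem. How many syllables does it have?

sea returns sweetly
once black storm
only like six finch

1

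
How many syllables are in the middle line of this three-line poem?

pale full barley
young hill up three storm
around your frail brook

5

The middle line: young (1), hill (1), up (1), three (1), storm (1) → 5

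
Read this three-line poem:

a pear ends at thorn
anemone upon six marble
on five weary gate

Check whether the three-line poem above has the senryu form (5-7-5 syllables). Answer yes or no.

No

Line 1: a(1) + pear(1) + ends(1) + at(1) + thorn(1) = 5 ✓
Line 2: anemone(4) + upon(2) + six(1) + marble(2) = 9 (expected 7)
Line 3: on(1) + five(1) + weary(2) + gate(1) = 5 ✓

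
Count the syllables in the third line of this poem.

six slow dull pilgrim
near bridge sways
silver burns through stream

5

The third line: silver(2) + burns(1) + through(1) + stream(1) = 5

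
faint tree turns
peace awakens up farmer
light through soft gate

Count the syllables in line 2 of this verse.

7

Line 2: peace (1), awakens (3), up (1), farmer (2) → 7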